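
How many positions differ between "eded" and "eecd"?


Comparing "eded" and "eecd" position by position:
  Position 0: 'e' vs 'e' => same
  Position 1: 'd' vs 'e' => DIFFER
  Position 2: 'e' vs 'c' => DIFFER
  Position 3: 'd' vs 'd' => same
Positions that differ: 2

2


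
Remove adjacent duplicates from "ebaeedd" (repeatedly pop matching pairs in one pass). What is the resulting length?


Input: ebaeedd
Stack-based adjacent duplicate removal:
  Read 'e': push. Stack: e
  Read 'b': push. Stack: eb
  Read 'a': push. Stack: eba
  Read 'e': push. Stack: ebae
  Read 'e': matches stack top 'e' => pop. Stack: eba
  Read 'd': push. Stack: ebad
  Read 'd': matches stack top 'd' => pop. Stack: eba
Final stack: "eba" (length 3)

3


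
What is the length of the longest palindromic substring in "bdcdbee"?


Input: "bdcdbee"
Checking substrings for palindromes:
  [0:5] "bdcdb" (len 5) => palindrome
  [1:4] "dcd" (len 3) => palindrome
  [5:7] "ee" (len 2) => palindrome
Longest palindromic substring: "bdcdb" with length 5

5


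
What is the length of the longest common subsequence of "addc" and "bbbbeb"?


LCS of "addc" and "bbbbeb"
DP table:
           b    b    b    b    e    b
      0    0    0    0    0    0    0
  a   0    0    0    0    0    0    0
  d   0    0    0    0    0    0    0
  d   0    0    0    0    0    0    0
  c   0    0    0    0    0    0    0
LCS length = dp[4][6] = 0

0


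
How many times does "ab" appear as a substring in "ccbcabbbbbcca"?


Searching for "ab" in "ccbcabbbbbcca"
Scanning each position:
  Position 0: "cc" => no
  Position 1: "cb" => no
  Position 2: "bc" => no
  Position 3: "ca" => no
  Position 4: "ab" => MATCH
  Position 5: "bb" => no
  Position 6: "bb" => no
  Position 7: "bb" => no
  Position 8: "bb" => no
  Position 9: "bc" => no
  Position 10: "cc" => no
  Position 11: "ca" => no
Total occurrences: 1

1


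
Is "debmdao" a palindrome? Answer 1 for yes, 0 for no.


Input: debmdao
Reversed: oadmbed
  Compare pos 0 ('d') with pos 6 ('o'): MISMATCH
  Compare pos 1 ('e') with pos 5 ('a'): MISMATCH
  Compare pos 2 ('b') with pos 4 ('d'): MISMATCH
Result: not a palindrome

0


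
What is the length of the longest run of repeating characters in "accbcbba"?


Input: "accbcbba"
Scanning for longest run:
  Position 1 ('c'): new char, reset run to 1
  Position 2 ('c'): continues run of 'c', length=2
  Position 3 ('b'): new char, reset run to 1
  Position 4 ('c'): new char, reset run to 1
  Position 5 ('b'): new char, reset run to 1
  Position 6 ('b'): continues run of 'b', length=2
  Position 7 ('a'): new char, reset run to 1
Longest run: 'c' with length 2

2


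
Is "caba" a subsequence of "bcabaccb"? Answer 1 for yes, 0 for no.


Check if "caba" is a subsequence of "bcabaccb"
Greedy scan:
  Position 0 ('b'): no match needed
  Position 1 ('c'): matches sub[0] = 'c'
  Position 2 ('a'): matches sub[1] = 'a'
  Position 3 ('b'): matches sub[2] = 'b'
  Position 4 ('a'): matches sub[3] = 'a'
  Position 5 ('c'): no match needed
  Position 6 ('c'): no match needed
  Position 7 ('b'): no match needed
All 4 characters matched => is a subsequence

1


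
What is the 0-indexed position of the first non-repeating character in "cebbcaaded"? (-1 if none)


Input: cebbcaaded
Character frequencies:
  'a': 2
  'b': 2
  'c': 2
  'd': 2
  'e': 2
Scanning left to right for freq == 1:
  Position 0 ('c'): freq=2, skip
  Position 1 ('e'): freq=2, skip
  Position 2 ('b'): freq=2, skip
  Position 3 ('b'): freq=2, skip
  Position 4 ('c'): freq=2, skip
  Position 5 ('a'): freq=2, skip
  Position 6 ('a'): freq=2, skip
  Position 7 ('d'): freq=2, skip
  Position 8 ('e'): freq=2, skip
  Position 9 ('d'): freq=2, skip
  No unique character found => answer = -1

-1


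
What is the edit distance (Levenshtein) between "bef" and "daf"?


Computing edit distance: "bef" -> "daf"
DP table:
           d    a    f
      0    1    2    3
  b   1    1    2    3
  e   2    2    2    3
  f   3    3    3    2
Edit distance = dp[3][3] = 2

2


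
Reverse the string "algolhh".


Input: algolhh
Reading characters right to left:
  Position 6: 'h'
  Position 5: 'h'
  Position 4: 'l'
  Position 3: 'o'
  Position 2: 'g'
  Position 1: 'l'
  Position 0: 'a'
Reversed: hhlogla

hhlogla


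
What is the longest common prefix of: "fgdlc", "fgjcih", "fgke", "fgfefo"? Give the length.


Words: fgdlc, fgjcih, fgke, fgfefo
  Position 0: all 'f' => match
  Position 1: all 'g' => match
  Position 2: ('d', 'j', 'k', 'f') => mismatch, stop
LCP = "fg" (length 2)

2


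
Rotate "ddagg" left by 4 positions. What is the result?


Input: "ddagg", rotate left by 4
First 4 characters: "ddag"
Remaining characters: "g"
Concatenate remaining + first: "g" + "ddag" = "gddag"

gddag


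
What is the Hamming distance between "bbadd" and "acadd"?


Comparing "bbadd" and "acadd" position by position:
  Position 0: 'b' vs 'a' => differ
  Position 1: 'b' vs 'c' => differ
  Position 2: 'a' vs 'a' => same
  Position 3: 'd' vs 'd' => same
  Position 4: 'd' vs 'd' => same
Total differences (Hamming distance): 2

2


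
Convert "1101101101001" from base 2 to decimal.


Input: "1101101101001" in base 2
Positional expansion:
  Digit '1' (value 1) x 2^12 = 4096
  Digit '1' (value 1) x 2^11 = 2048
  Digit '0' (value 0) x 2^10 = 0
  Digit '1' (value 1) x 2^9 = 512
  Digit '1' (value 1) x 2^8 = 256
  Digit '0' (value 0) x 2^7 = 0
  Digit '1' (value 1) x 2^6 = 64
  Digit '1' (value 1) x 2^5 = 32
  Digit '0' (value 0) x 2^4 = 0
  Digit '1' (value 1) x 2^3 = 8
  Digit '0' (value 0) x 2^2 = 0
  Digit '0' (value 0) x 2^1 = 0
  Digit '1' (value 1) x 2^0 = 1
Sum = 7017

7017


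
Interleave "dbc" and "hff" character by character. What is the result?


Interleaving "dbc" and "hff":
  Position 0: 'd' from first, 'h' from second => "dh"
  Position 1: 'b' from first, 'f' from second => "bf"
  Position 2: 'c' from first, 'f' from second => "cf"
Result: dhbfcf

dhbfcf


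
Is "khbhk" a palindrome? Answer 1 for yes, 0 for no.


Input: khbhk
Reversed: khbhk
  Compare pos 0 ('k') with pos 4 ('k'): match
  Compare pos 1 ('h') with pos 3 ('h'): match
Result: palindrome

1


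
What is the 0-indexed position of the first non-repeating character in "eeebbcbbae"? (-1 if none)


Input: eeebbcbbae
Character frequencies:
  'a': 1
  'b': 4
  'c': 1
  'e': 4
Scanning left to right for freq == 1:
  Position 0 ('e'): freq=4, skip
  Position 1 ('e'): freq=4, skip
  Position 2 ('e'): freq=4, skip
  Position 3 ('b'): freq=4, skip
  Position 4 ('b'): freq=4, skip
  Position 5 ('c'): unique! => answer = 5

5


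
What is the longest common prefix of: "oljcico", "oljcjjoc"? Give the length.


Words: oljcico, oljcjjoc
  Position 0: all 'o' => match
  Position 1: all 'l' => match
  Position 2: all 'j' => match
  Position 3: all 'c' => match
  Position 4: ('i', 'j') => mismatch, stop
LCP = "oljc" (length 4)

4


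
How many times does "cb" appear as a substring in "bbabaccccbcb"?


Searching for "cb" in "bbabaccccbcb"
Scanning each position:
  Position 0: "bb" => no
  Position 1: "ba" => no
  Position 2: "ab" => no
  Position 3: "ba" => no
  Position 4: "ac" => no
  Position 5: "cc" => no
  Position 6: "cc" => no
  Position 7: "cc" => no
  Position 8: "cb" => MATCH
  Position 9: "bc" => no
  Position 10: "cb" => MATCH
Total occurrences: 2

2


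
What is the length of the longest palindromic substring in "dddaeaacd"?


Input: "dddaeaacd"
Checking substrings for palindromes:
  [0:3] "ddd" (len 3) => palindrome
  [3:6] "aea" (len 3) => palindrome
  [0:2] "dd" (len 2) => palindrome
  [1:3] "dd" (len 2) => palindrome
  [5:7] "aa" (len 2) => palindrome
Longest palindromic substring: "ddd" with length 3

3


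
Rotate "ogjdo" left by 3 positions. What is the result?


Input: "ogjdo", rotate left by 3
First 3 characters: "ogj"
Remaining characters: "do"
Concatenate remaining + first: "do" + "ogj" = "doogj"

doogj


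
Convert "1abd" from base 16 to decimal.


Input: "1abd" in base 16
Positional expansion:
  Digit '1' (value 1) x 16^3 = 4096
  Digit 'a' (value 10) x 16^2 = 2560
  Digit 'b' (value 11) x 16^1 = 176
  Digit 'd' (value 13) x 16^0 = 13
Sum = 6845

6845


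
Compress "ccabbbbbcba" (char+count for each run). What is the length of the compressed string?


Input: ccabbbbbcba
Runs:
  'c' x 2 => "c2"
  'a' x 1 => "a1"
  'b' x 5 => "b5"
  'c' x 1 => "c1"
  'b' x 1 => "b1"
  'a' x 1 => "a1"
Compressed: "c2a1b5c1b1a1"
Compressed length: 12

12


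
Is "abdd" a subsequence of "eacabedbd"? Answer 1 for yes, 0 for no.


Check if "abdd" is a subsequence of "eacabedbd"
Greedy scan:
  Position 0 ('e'): no match needed
  Position 1 ('a'): matches sub[0] = 'a'
  Position 2 ('c'): no match needed
  Position 3 ('a'): no match needed
  Position 4 ('b'): matches sub[1] = 'b'
  Position 5 ('e'): no match needed
  Position 6 ('d'): matches sub[2] = 'd'
  Position 7 ('b'): no match needed
  Position 8 ('d'): matches sub[3] = 'd'
All 4 characters matched => is a subsequence

1


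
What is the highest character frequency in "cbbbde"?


Input: cbbbde
Character counts:
  'b': 3
  'c': 1
  'd': 1
  'e': 1
Maximum frequency: 3

3


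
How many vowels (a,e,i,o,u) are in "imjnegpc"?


Input: imjnegpc
Checking each character:
  'i' at position 0: vowel (running total: 1)
  'm' at position 1: consonant
  'j' at position 2: consonant
  'n' at position 3: consonant
  'e' at position 4: vowel (running total: 2)
  'g' at position 5: consonant
  'p' at position 6: consonant
  'c' at position 7: consonant
Total vowels: 2

2


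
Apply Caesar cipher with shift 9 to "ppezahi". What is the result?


Caesar cipher: shift "ppezahi" by 9
  'p' (pos 15) + 9 = pos 24 = 'y'
  'p' (pos 15) + 9 = pos 24 = 'y'
  'e' (pos 4) + 9 = pos 13 = 'n'
  'z' (pos 25) + 9 = pos 8 = 'i'
  'a' (pos 0) + 9 = pos 9 = 'j'
  'h' (pos 7) + 9 = pos 16 = 'q'
  'i' (pos 8) + 9 = pos 17 = 'r'
Result: yynijqr

yynijqr


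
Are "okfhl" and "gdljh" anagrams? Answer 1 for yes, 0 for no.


Strings: "okfhl", "gdljh"
Sorted first:  fhklo
Sorted second: dghjl
Differ at position 0: 'f' vs 'd' => not anagrams

0


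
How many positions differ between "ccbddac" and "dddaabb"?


Comparing "ccbddac" and "dddaabb" position by position:
  Position 0: 'c' vs 'd' => DIFFER
  Position 1: 'c' vs 'd' => DIFFER
  Position 2: 'b' vs 'd' => DIFFER
  Position 3: 'd' vs 'a' => DIFFER
  Position 4: 'd' vs 'a' => DIFFER
  Position 5: 'a' vs 'b' => DIFFER
  Position 6: 'c' vs 'b' => DIFFER
Positions that differ: 7

7


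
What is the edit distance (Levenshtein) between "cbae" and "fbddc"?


Computing edit distance: "cbae" -> "fbddc"
DP table:
           f    b    d    d    c
      0    1    2    3    4    5
  c   1    1    2    3    4    4
  b   2    2    1    2    3    4
  a   3    3    2    2    3    4
  e   4    4    3    3    3    4
Edit distance = dp[4][5] = 4

4


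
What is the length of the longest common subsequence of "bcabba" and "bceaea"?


LCS of "bcabba" and "bceaea"
DP table:
           b    c    e    a    e    a
      0    0    0    0    0    0    0
  b   0    1    1    1    1    1    1
  c   0    1    2    2    2    2    2
  a   0    1    2    2    3    3    3
  b   0    1    2    2    3    3    3
  b   0    1    2    2    3    3    3
  a   0    1    2    2    3    3    4
LCS length = dp[6][6] = 4

4


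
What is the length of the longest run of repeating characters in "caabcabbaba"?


Input: "caabcabbaba"
Scanning for longest run:
  Position 1 ('a'): new char, reset run to 1
  Position 2 ('a'): continues run of 'a', length=2
  Position 3 ('b'): new char, reset run to 1
  Position 4 ('c'): new char, reset run to 1
  Position 5 ('a'): new char, reset run to 1
  Position 6 ('b'): new char, reset run to 1
  Position 7 ('b'): continues run of 'b', length=2
  Position 8 ('a'): new char, reset run to 1
  Position 9 ('b'): new char, reset run to 1
  Position 10 ('a'): new char, reset run to 1
Longest run: 'a' with length 2

2


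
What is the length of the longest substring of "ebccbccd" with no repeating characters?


Input: "ebccbccd"
Sliding window (track last position of each char):
  Position 0 ('e'): window [0,0] length 1 -- new best
  Position 1 ('b'): window [0,1] length 2 -- new best
  Position 2 ('c'): window [0,2] length 3 -- new best
  Position 3 ('c'): repeat (last at 2), move window start to 3
  Position 3 ('c'): window [3,3] length 1
  Position 4 ('b'): window [3,4] length 2
  Position 5 ('c'): repeat (last at 3), move window start to 4
  Position 5 ('c'): window [4,5] length 2
  Position 6 ('c'): repeat (last at 5), move window start to 6
  Position 6 ('c'): window [6,6] length 1
  Position 7 ('d'): window [6,7] length 2
Longest substring with no repeats: "ebc" with length 3

3


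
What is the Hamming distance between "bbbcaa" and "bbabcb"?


Comparing "bbbcaa" and "bbabcb" position by position:
  Position 0: 'b' vs 'b' => same
  Position 1: 'b' vs 'b' => same
  Position 2: 'b' vs 'a' => differ
  Position 3: 'c' vs 'b' => differ
  Position 4: 'a' vs 'c' => differ
  Position 5: 'a' vs 'b' => differ
Total differences (Hamming distance): 4

4


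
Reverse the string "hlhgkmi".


Input: hlhgkmi
Reading characters right to left:
  Position 6: 'i'
  Position 5: 'm'
  Position 4: 'k'
  Position 3: 'g'
  Position 2: 'h'
  Position 1: 'l'
  Position 0: 'h'
Reversed: imkghlh

imkghlh


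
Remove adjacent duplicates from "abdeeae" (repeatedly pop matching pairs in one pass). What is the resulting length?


Input: abdeeae
Stack-based adjacent duplicate removal:
  Read 'a': push. Stack: a
  Read 'b': push. Stack: ab
  Read 'd': push. Stack: abd
  Read 'e': push. Stack: abde
  Read 'e': matches stack top 'e' => pop. Stack: abd
  Read 'a': push. Stack: abda
  Read 'e': push. Stack: abdae
Final stack: "abdae" (length 5)

5


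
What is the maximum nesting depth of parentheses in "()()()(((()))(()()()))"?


Input: "()()()(((()))(()()()))"
Tracking depth:
  Position 0 '(': depth becomes 1
  Position 1 ')': depth becomes 0
  Position 2 '(': depth becomes 1
  Position 3 ')': depth becomes 0
  Position 4 '(': depth becomes 1
  Position 5 ')': depth becomes 0
  Position 6 '(': depth becomes 1
  Position 7 '(': depth becomes 2
  Position 8 '(': depth becomes 3
  Position 9 '(': depth becomes 4
  Position 10 ')': depth becomes 3
  Position 11 ')': depth becomes 2
  Position 12 ')': depth becomes 1
  Position 13 '(': depth becomes 2
  Position 14 '(': depth becomes 3
  Position 15 ')': depth becomes 2
  Position 16 '(': depth becomes 3
  Position 17 ')': depth becomes 2
  Position 18 '(': depth becomes 3
  Position 19 ')': depth becomes 2
  Position 20 ')': depth becomes 1
  Position 21 ')': depth becomes 0
Maximum depth reached: 4

4


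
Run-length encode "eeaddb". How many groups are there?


Input: eeaddb
Scanning for consecutive runs:
  Group 1: 'e' x 2 (positions 0-1)
  Group 2: 'a' x 1 (positions 2-2)
  Group 3: 'd' x 2 (positions 3-4)
  Group 4: 'b' x 1 (positions 5-5)
Total groups: 4

4


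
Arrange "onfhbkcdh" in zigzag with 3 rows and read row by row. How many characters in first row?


Zigzag "onfhbkcdh" into 3 rows:
Placing characters:
  'o' => row 0
  'n' => row 1
  'f' => row 2
  'h' => row 1
  'b' => row 0
  'k' => row 1
  'c' => row 2
  'd' => row 1
  'h' => row 0
Rows:
  Row 0: "obh"
  Row 1: "nhkd"
  Row 2: "fc"
First row length: 3

3


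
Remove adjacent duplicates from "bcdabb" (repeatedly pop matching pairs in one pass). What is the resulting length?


Input: bcdabb
Stack-based adjacent duplicate removal:
  Read 'b': push. Stack: b
  Read 'c': push. Stack: bc
  Read 'd': push. Stack: bcd
  Read 'a': push. Stack: bcda
  Read 'b': push. Stack: bcdab
  Read 'b': matches stack top 'b' => pop. Stack: bcda
Final stack: "bcda" (length 4)

4


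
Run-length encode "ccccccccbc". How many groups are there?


Input: ccccccccbc
Scanning for consecutive runs:
  Group 1: 'c' x 8 (positions 0-7)
  Group 2: 'b' x 1 (positions 8-8)
  Group 3: 'c' x 1 (positions 9-9)
Total groups: 3

3


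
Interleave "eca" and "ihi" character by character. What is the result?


Interleaving "eca" and "ihi":
  Position 0: 'e' from first, 'i' from second => "ei"
  Position 1: 'c' from first, 'h' from second => "ch"
  Position 2: 'a' from first, 'i' from second => "ai"
Result: eichai

eichai


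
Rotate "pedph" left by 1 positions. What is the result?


Input: "pedph", rotate left by 1
First 1 characters: "p"
Remaining characters: "edph"
Concatenate remaining + first: "edph" + "p" = "edphp"

edphp


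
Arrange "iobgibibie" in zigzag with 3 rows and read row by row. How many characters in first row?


Zigzag "iobgibibie" into 3 rows:
Placing characters:
  'i' => row 0
  'o' => row 1
  'b' => row 2
  'g' => row 1
  'i' => row 0
  'b' => row 1
  'i' => row 2
  'b' => row 1
  'i' => row 0
  'e' => row 1
Rows:
  Row 0: "iii"
  Row 1: "ogbbe"
  Row 2: "bi"
First row length: 3

3


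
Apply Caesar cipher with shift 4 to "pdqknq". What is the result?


Caesar cipher: shift "pdqknq" by 4
  'p' (pos 15) + 4 = pos 19 = 't'
  'd' (pos 3) + 4 = pos 7 = 'h'
  'q' (pos 16) + 4 = pos 20 = 'u'
  'k' (pos 10) + 4 = pos 14 = 'o'
  'n' (pos 13) + 4 = pos 17 = 'r'
  'q' (pos 16) + 4 = pos 20 = 'u'
Result: thuoru

thuoru


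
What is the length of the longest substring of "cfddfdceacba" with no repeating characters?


Input: "cfddfdceacba"
Sliding window (track last position of each char):
  Position 0 ('c'): window [0,0] length 1 -- new best
  Position 1 ('f'): window [0,1] length 2 -- new best
  Position 2 ('d'): window [0,2] length 3 -- new best
  Position 3 ('d'): repeat (last at 2), move window start to 3
  Position 3 ('d'): window [3,3] length 1
  Position 4 ('f'): window [3,4] length 2
  Position 5 ('d'): repeat (last at 3), move window start to 4
  Position 5 ('d'): window [4,5] length 2
  Position 6 ('c'): window [4,6] length 3
  Position 7 ('e'): window [4,7] length 4 -- new best
  Position 8 ('a'): window [4,8] length 5 -- new best
  Position 9 ('c'): repeat (last at 6), move window start to 7
  Position 9 ('c'): window [7,9] length 3
  Position 10 ('b'): window [7,10] length 4
  Position 11 ('a'): repeat (last at 8), move window start to 9
  Position 11 ('a'): window [9,11] length 3
Longest substring with no repeats: "fdcea" with length 5

5


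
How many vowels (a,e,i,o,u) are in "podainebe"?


Input: podainebe
Checking each character:
  'p' at position 0: consonant
  'o' at position 1: vowel (running total: 1)
  'd' at position 2: consonant
  'a' at position 3: vowel (running total: 2)
  'i' at position 4: vowel (running total: 3)
  'n' at position 5: consonant
  'e' at position 6: vowel (running total: 4)
  'b' at position 7: consonant
  'e' at position 8: vowel (running total: 5)
Total vowels: 5

5


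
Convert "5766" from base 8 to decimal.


Input: "5766" in base 8
Positional expansion:
  Digit '5' (value 5) x 8^3 = 2560
  Digit '7' (value 7) x 8^2 = 448
  Digit '6' (value 6) x 8^1 = 48
  Digit '6' (value 6) x 8^0 = 6
Sum = 3062

3062


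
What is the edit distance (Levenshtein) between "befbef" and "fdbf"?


Computing edit distance: "befbef" -> "fdbf"
DP table:
           f    d    b    f
      0    1    2    3    4
  b   1    1    2    2    3
  e   2    2    2    3    3
  f   3    2    3    3    3
  b   4    3    3    3    4
  e   5    4    4    4    4
  f   6    5    5    5    4
Edit distance = dp[6][4] = 4

4


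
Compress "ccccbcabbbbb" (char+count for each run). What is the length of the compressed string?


Input: ccccbcabbbbb
Runs:
  'c' x 4 => "c4"
  'b' x 1 => "b1"
  'c' x 1 => "c1"
  'a' x 1 => "a1"
  'b' x 5 => "b5"
Compressed: "c4b1c1a1b5"
Compressed length: 10

10


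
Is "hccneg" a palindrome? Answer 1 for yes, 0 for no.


Input: hccneg
Reversed: gencch
  Compare pos 0 ('h') with pos 5 ('g'): MISMATCH
  Compare pos 1 ('c') with pos 4 ('e'): MISMATCH
  Compare pos 2 ('c') with pos 3 ('n'): MISMATCH
Result: not a palindrome

0


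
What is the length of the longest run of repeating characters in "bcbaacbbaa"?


Input: "bcbaacbbaa"
Scanning for longest run:
  Position 1 ('c'): new char, reset run to 1
  Position 2 ('b'): new char, reset run to 1
  Position 3 ('a'): new char, reset run to 1
  Position 4 ('a'): continues run of 'a', length=2
  Position 5 ('c'): new char, reset run to 1
  Position 6 ('b'): new char, reset run to 1
  Position 7 ('b'): continues run of 'b', length=2
  Position 8 ('a'): new char, reset run to 1
  Position 9 ('a'): continues run of 'a', length=2
Longest run: 'a' with length 2

2


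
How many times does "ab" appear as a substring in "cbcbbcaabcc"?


Searching for "ab" in "cbcbbcaabcc"
Scanning each position:
  Position 0: "cb" => no
  Position 1: "bc" => no
  Position 2: "cb" => no
  Position 3: "bb" => no
  Position 4: "bc" => no
  Position 5: "ca" => no
  Position 6: "aa" => no
  Position 7: "ab" => MATCH
  Position 8: "bc" => no
  Position 9: "cc" => no
Total occurrences: 1

1


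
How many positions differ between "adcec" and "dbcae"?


Comparing "adcec" and "dbcae" position by position:
  Position 0: 'a' vs 'd' => DIFFER
  Position 1: 'd' vs 'b' => DIFFER
  Position 2: 'c' vs 'c' => same
  Position 3: 'e' vs 'a' => DIFFER
  Position 4: 'c' vs 'e' => DIFFER
Positions that differ: 4

4


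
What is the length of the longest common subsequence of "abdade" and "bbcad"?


LCS of "abdade" and "bbcad"
DP table:
           b    b    c    a    d
      0    0    0    0    0    0
  a   0    0    0    0    1    1
  b   0    1    1    1    1    1
  d   0    1    1    1    1    2
  a   0    1    1    1    2    2
  d   0    1    1    1    2    3
  e   0    1    1    1    2    3
LCS length = dp[6][5] = 3

3


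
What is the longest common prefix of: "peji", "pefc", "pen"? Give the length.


Words: peji, pefc, pen
  Position 0: all 'p' => match
  Position 1: all 'e' => match
  Position 2: ('j', 'f', 'n') => mismatch, stop
LCP = "pe" (length 2)

2


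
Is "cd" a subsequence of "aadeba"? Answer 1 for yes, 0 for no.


Check if "cd" is a subsequence of "aadeba"
Greedy scan:
  Position 0 ('a'): no match needed
  Position 1 ('a'): no match needed
  Position 2 ('d'): no match needed
  Position 3 ('e'): no match needed
  Position 4 ('b'): no match needed
  Position 5 ('a'): no match needed
Only matched 0/2 characters => not a subsequence

0


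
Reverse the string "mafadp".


Input: mafadp
Reading characters right to left:
  Position 5: 'p'
  Position 4: 'd'
  Position 3: 'a'
  Position 2: 'f'
  Position 1: 'a'
  Position 0: 'm'
Reversed: pdafam

pdafam


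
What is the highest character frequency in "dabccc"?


Input: dabccc
Character counts:
  'a': 1
  'b': 1
  'c': 3
  'd': 1
Maximum frequency: 3

3


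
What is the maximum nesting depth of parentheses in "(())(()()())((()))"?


Input: "(())(()()())((()))"
Tracking depth:
  Position 0 '(': depth becomes 1
  Position 1 '(': depth becomes 2
  Position 2 ')': depth becomes 1
  Position 3 ')': depth becomes 0
  Position 4 '(': depth becomes 1
  Position 5 '(': depth becomes 2
  Position 6 ')': depth becomes 1
  Position 7 '(': depth becomes 2
  Position 8 ')': depth becomes 1
  Position 9 '(': depth becomes 2
  Position 10 ')': depth becomes 1
  Position 11 ')': depth becomes 0
  Position 12 '(': depth becomes 1
  Position 13 '(': depth becomes 2
  Position 14 '(': depth becomes 3
  Position 15 ')': depth becomes 2
  Position 16 ')': depth becomes 1
  Position 17 ')': depth becomes 0
Maximum depth reached: 3

3


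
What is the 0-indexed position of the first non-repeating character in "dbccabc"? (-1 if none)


Input: dbccabc
Character frequencies:
  'a': 1
  'b': 2
  'c': 3
  'd': 1
Scanning left to right for freq == 1:
  Position 0 ('d'): unique! => answer = 0

0


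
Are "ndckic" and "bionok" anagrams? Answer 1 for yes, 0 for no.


Strings: "ndckic", "bionok"
Sorted first:  ccdikn
Sorted second: biknoo
Differ at position 0: 'c' vs 'b' => not anagrams

0


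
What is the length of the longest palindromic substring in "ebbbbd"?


Input: "ebbbbd"
Checking substrings for palindromes:
  [1:5] "bbbb" (len 4) => palindrome
  [1:4] "bbb" (len 3) => palindrome
  [2:5] "bbb" (len 3) => palindrome
  [1:3] "bb" (len 2) => palindrome
  [2:4] "bb" (len 2) => palindrome
  [3:5] "bb" (len 2) => palindrome
Longest palindromic substring: "bbbb" with length 4

4


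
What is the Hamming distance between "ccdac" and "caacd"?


Comparing "ccdac" and "caacd" position by position:
  Position 0: 'c' vs 'c' => same
  Position 1: 'c' vs 'a' => differ
  Position 2: 'd' vs 'a' => differ
  Position 3: 'a' vs 'c' => differ
  Position 4: 'c' vs 'd' => differ
Total differences (Hamming distance): 4

4


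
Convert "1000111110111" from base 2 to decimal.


Input: "1000111110111" in base 2
Positional expansion:
  Digit '1' (value 1) x 2^12 = 4096
  Digit '0' (value 0) x 2^11 = 0
  Digit '0' (value 0) x 2^10 = 0
  Digit '0' (value 0) x 2^9 = 0
  Digit '1' (value 1) x 2^8 = 256
  Digit '1' (value 1) x 2^7 = 128
  Digit '1' (value 1) x 2^6 = 64
  Digit '1' (value 1) x 2^5 = 32
  Digit '1' (value 1) x 2^4 = 16
  Digit '0' (value 0) x 2^3 = 0
  Digit '1' (value 1) x 2^2 = 4
  Digit '1' (value 1) x 2^1 = 2
  Digit '1' (value 1) x 2^0 = 1
Sum = 4599

4599


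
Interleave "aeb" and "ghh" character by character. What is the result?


Interleaving "aeb" and "ghh":
  Position 0: 'a' from first, 'g' from second => "ag"
  Position 1: 'e' from first, 'h' from second => "eh"
  Position 2: 'b' from first, 'h' from second => "bh"
Result: agehbh

agehbh


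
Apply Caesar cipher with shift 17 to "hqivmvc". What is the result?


Caesar cipher: shift "hqivmvc" by 17
  'h' (pos 7) + 17 = pos 24 = 'y'
  'q' (pos 16) + 17 = pos 7 = 'h'
  'i' (pos 8) + 17 = pos 25 = 'z'
  'v' (pos 21) + 17 = pos 12 = 'm'
  'm' (pos 12) + 17 = pos 3 = 'd'
  'v' (pos 21) + 17 = pos 12 = 'm'
  'c' (pos 2) + 17 = pos 19 = 't'
Result: yhzmdmt

yhzmdmt


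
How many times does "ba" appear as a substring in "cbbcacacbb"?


Searching for "ba" in "cbbcacacbb"
Scanning each position:
  Position 0: "cb" => no
  Position 1: "bb" => no
  Position 2: "bc" => no
  Position 3: "ca" => no
  Position 4: "ac" => no
  Position 5: "ca" => no
  Position 6: "ac" => no
  Position 7: "cb" => no
  Position 8: "bb" => no
Total occurrences: 0

0


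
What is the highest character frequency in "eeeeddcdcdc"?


Input: eeeeddcdcdc
Character counts:
  'c': 3
  'd': 4
  'e': 4
Maximum frequency: 4

4


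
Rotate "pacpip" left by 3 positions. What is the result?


Input: "pacpip", rotate left by 3
First 3 characters: "pac"
Remaining characters: "pip"
Concatenate remaining + first: "pip" + "pac" = "pippac"

pippac


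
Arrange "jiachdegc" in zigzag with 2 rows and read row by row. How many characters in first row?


Zigzag "jiachdegc" into 2 rows:
Placing characters:
  'j' => row 0
  'i' => row 1
  'a' => row 0
  'c' => row 1
  'h' => row 0
  'd' => row 1
  'e' => row 0
  'g' => row 1
  'c' => row 0
Rows:
  Row 0: "jahec"
  Row 1: "icdg"
First row length: 5

5


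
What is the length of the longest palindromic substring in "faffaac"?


Input: "faffaac"
Checking substrings for palindromes:
  [1:5] "affa" (len 4) => palindrome
  [0:3] "faf" (len 3) => palindrome
  [2:4] "ff" (len 2) => palindrome
  [4:6] "aa" (len 2) => palindrome
Longest palindromic substring: "affa" with length 4

4


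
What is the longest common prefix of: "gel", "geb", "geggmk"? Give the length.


Words: gel, geb, geggmk
  Position 0: all 'g' => match
  Position 1: all 'e' => match
  Position 2: ('l', 'b', 'g') => mismatch, stop
LCP = "ge" (length 2)

2


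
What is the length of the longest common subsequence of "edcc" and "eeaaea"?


LCS of "edcc" and "eeaaea"
DP table:
           e    e    a    a    e    a
      0    0    0    0    0    0    0
  e   0    1    1    1    1    1    1
  d   0    1    1    1    1    1    1
  c   0    1    1    1    1    1    1
  c   0    1    1    1    1    1    1
LCS length = dp[4][6] = 1

1


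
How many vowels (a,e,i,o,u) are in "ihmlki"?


Input: ihmlki
Checking each character:
  'i' at position 0: vowel (running total: 1)
  'h' at position 1: consonant
  'm' at position 2: consonant
  'l' at position 3: consonant
  'k' at position 4: consonant
  'i' at position 5: vowel (running total: 2)
Total vowels: 2

2


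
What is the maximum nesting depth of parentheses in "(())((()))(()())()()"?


Input: "(())((()))(()())()()"
Tracking depth:
  Position 0 '(': depth becomes 1
  Position 1 '(': depth becomes 2
  Position 2 ')': depth becomes 1
  Position 3 ')': depth becomes 0
  Position 4 '(': depth becomes 1
  Position 5 '(': depth becomes 2
  Position 6 '(': depth becomes 3
  Position 7 ')': depth becomes 2
  Position 8 ')': depth becomes 1
  Position 9 ')': depth becomes 0
  Position 10 '(': depth becomes 1
  Position 11 '(': depth becomes 2
  Position 12 ')': depth becomes 1
  Position 13 '(': depth becomes 2
  Position 14 ')': depth becomes 1
  Position 15 ')': depth becomes 0
  Position 16 '(': depth becomes 1
  Position 17 ')': depth becomes 0
  Position 18 '(': depth becomes 1
  Position 19 ')': depth becomes 0
Maximum depth reached: 3

3


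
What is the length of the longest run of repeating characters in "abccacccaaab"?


Input: "abccacccaaab"
Scanning for longest run:
  Position 1 ('b'): new char, reset run to 1
  Position 2 ('c'): new char, reset run to 1
  Position 3 ('c'): continues run of 'c', length=2
  Position 4 ('a'): new char, reset run to 1
  Position 5 ('c'): new char, reset run to 1
  Position 6 ('c'): continues run of 'c', length=2
  Position 7 ('c'): continues run of 'c', length=3
  Position 8 ('a'): new char, reset run to 1
  Position 9 ('a'): continues run of 'a', length=2
  Position 10 ('a'): continues run of 'a', length=3
  Position 11 ('b'): new char, reset run to 1
Longest run: 'c' with length 3

3


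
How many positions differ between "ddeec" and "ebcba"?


Comparing "ddeec" and "ebcba" position by position:
  Position 0: 'd' vs 'e' => DIFFER
  Position 1: 'd' vs 'b' => DIFFER
  Position 2: 'e' vs 'c' => DIFFER
  Position 3: 'e' vs 'b' => DIFFER
  Position 4: 'c' vs 'a' => DIFFER
Positions that differ: 5

5


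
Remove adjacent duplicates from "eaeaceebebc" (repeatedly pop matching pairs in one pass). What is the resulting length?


Input: eaeaceebebc
Stack-based adjacent duplicate removal:
  Read 'e': push. Stack: e
  Read 'a': push. Stack: ea
  Read 'e': push. Stack: eae
  Read 'a': push. Stack: eaea
  Read 'c': push. Stack: eaeac
  Read 'e': push. Stack: eaeace
  Read 'e': matches stack top 'e' => pop. Stack: eaeac
  Read 'b': push. Stack: eaeacb
  Read 'e': push. Stack: eaeacbe
  Read 'b': push. Stack: eaeacbeb
  Read 'c': push. Stack: eaeacbebc
Final stack: "eaeacbebc" (length 9)

9


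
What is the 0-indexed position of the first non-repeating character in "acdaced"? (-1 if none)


Input: acdaced
Character frequencies:
  'a': 2
  'c': 2
  'd': 2
  'e': 1
Scanning left to right for freq == 1:
  Position 0 ('a'): freq=2, skip
  Position 1 ('c'): freq=2, skip
  Position 2 ('d'): freq=2, skip
  Position 3 ('a'): freq=2, skip
  Position 4 ('c'): freq=2, skip
  Position 5 ('e'): unique! => answer = 5

5


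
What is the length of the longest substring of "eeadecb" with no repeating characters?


Input: "eeadecb"
Sliding window (track last position of each char):
  Position 0 ('e'): window [0,0] length 1 -- new best
  Position 1 ('e'): repeat (last at 0), move window start to 1
  Position 1 ('e'): window [1,1] length 1
  Position 2 ('a'): window [1,2] length 2 -- new best
  Position 3 ('d'): window [1,3] length 3 -- new best
  Position 4 ('e'): repeat (last at 1), move window start to 2
  Position 4 ('e'): window [2,4] length 3
  Position 5 ('c'): window [2,5] length 4 -- new best
  Position 6 ('b'): window [2,6] length 5 -- new best
Longest substring with no repeats: "adecb" with length 5

5


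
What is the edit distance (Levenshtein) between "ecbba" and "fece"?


Computing edit distance: "ecbba" -> "fece"
DP table:
           f    e    c    e
      0    1    2    3    4
  e   1    1    1    2    3
  c   2    2    2    1    2
  b   3    3    3    2    2
  b   4    4    4    3    3
  a   5    5    5    4    4
Edit distance = dp[5][4] = 4

4


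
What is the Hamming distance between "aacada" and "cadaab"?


Comparing "aacada" and "cadaab" position by position:
  Position 0: 'a' vs 'c' => differ
  Position 1: 'a' vs 'a' => same
  Position 2: 'c' vs 'd' => differ
  Position 3: 'a' vs 'a' => same
  Position 4: 'd' vs 'a' => differ
  Position 5: 'a' vs 'b' => differ
Total differences (Hamming distance): 4

4


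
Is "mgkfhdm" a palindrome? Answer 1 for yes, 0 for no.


Input: mgkfhdm
Reversed: mdhfkgm
  Compare pos 0 ('m') with pos 6 ('m'): match
  Compare pos 1 ('g') with pos 5 ('d'): MISMATCH
  Compare pos 2 ('k') with pos 4 ('h'): MISMATCH
Result: not a palindrome

0


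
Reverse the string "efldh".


Input: efldh
Reading characters right to left:
  Position 4: 'h'
  Position 3: 'd'
  Position 2: 'l'
  Position 1: 'f'
  Position 0: 'e'
Reversed: hdlfe

hdlfe


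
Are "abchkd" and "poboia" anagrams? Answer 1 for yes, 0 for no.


Strings: "abchkd", "poboia"
Sorted first:  abcdhk
Sorted second: abioop
Differ at position 2: 'c' vs 'i' => not anagrams

0


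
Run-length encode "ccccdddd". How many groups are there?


Input: ccccdddd
Scanning for consecutive runs:
  Group 1: 'c' x 4 (positions 0-3)
  Group 2: 'd' x 4 (positions 4-7)
Total groups: 2

2


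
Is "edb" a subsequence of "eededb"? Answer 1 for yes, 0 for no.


Check if "edb" is a subsequence of "eededb"
Greedy scan:
  Position 0 ('e'): matches sub[0] = 'e'
  Position 1 ('e'): no match needed
  Position 2 ('d'): matches sub[1] = 'd'
  Position 3 ('e'): no match needed
  Position 4 ('d'): no match needed
  Position 5 ('b'): matches sub[2] = 'b'
All 3 characters matched => is a subsequence

1


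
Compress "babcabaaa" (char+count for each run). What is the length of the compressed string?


Input: babcabaaa
Runs:
  'b' x 1 => "b1"
  'a' x 1 => "a1"
  'b' x 1 => "b1"
  'c' x 1 => "c1"
  'a' x 1 => "a1"
  'b' x 1 => "b1"
  'a' x 3 => "a3"
Compressed: "b1a1b1c1a1b1a3"
Compressed length: 14

14


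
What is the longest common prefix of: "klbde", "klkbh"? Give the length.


Words: klbde, klkbh
  Position 0: all 'k' => match
  Position 1: all 'l' => match
  Position 2: ('b', 'k') => mismatch, stop
LCP = "kl" (length 2)

2


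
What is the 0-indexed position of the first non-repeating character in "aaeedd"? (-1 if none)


Input: aaeedd
Character frequencies:
  'a': 2
  'd': 2
  'e': 2
Scanning left to right for freq == 1:
  Position 0 ('a'): freq=2, skip
  Position 1 ('a'): freq=2, skip
  Position 2 ('e'): freq=2, skip
  Position 3 ('e'): freq=2, skip
  Position 4 ('d'): freq=2, skip
  Position 5 ('d'): freq=2, skip
  No unique character found => answer = -1

-1


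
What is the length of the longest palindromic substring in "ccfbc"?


Input: "ccfbc"
Checking substrings for palindromes:
  [0:2] "cc" (len 2) => palindrome
Longest palindromic substring: "cc" with length 2

2


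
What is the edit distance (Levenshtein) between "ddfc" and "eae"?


Computing edit distance: "ddfc" -> "eae"
DP table:
           e    a    e
      0    1    2    3
  d   1    1    2    3
  d   2    2    2    3
  f   3    3    3    3
  c   4    4    4    4
Edit distance = dp[4][3] = 4

4


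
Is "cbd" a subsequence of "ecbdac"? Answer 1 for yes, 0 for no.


Check if "cbd" is a subsequence of "ecbdac"
Greedy scan:
  Position 0 ('e'): no match needed
  Position 1 ('c'): matches sub[0] = 'c'
  Position 2 ('b'): matches sub[1] = 'b'
  Position 3 ('d'): matches sub[2] = 'd'
  Position 4 ('a'): no match needed
  Position 5 ('c'): no match needed
All 3 characters matched => is a subsequence

1


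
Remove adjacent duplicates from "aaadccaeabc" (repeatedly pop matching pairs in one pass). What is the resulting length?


Input: aaadccaeabc
Stack-based adjacent duplicate removal:
  Read 'a': push. Stack: a
  Read 'a': matches stack top 'a' => pop. Stack: (empty)
  Read 'a': push. Stack: a
  Read 'd': push. Stack: ad
  Read 'c': push. Stack: adc
  Read 'c': matches stack top 'c' => pop. Stack: ad
  Read 'a': push. Stack: ada
  Read 'e': push. Stack: adae
  Read 'a': push. Stack: adaea
  Read 'b': push. Stack: adaeab
  Read 'c': push. Stack: adaeabc
Final stack: "adaeabc" (length 7)

7


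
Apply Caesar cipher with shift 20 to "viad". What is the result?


Caesar cipher: shift "viad" by 20
  'v' (pos 21) + 20 = pos 15 = 'p'
  'i' (pos 8) + 20 = pos 2 = 'c'
  'a' (pos 0) + 20 = pos 20 = 'u'
  'd' (pos 3) + 20 = pos 23 = 'x'
Result: pcux

pcux


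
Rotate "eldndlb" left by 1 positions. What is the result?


Input: "eldndlb", rotate left by 1
First 1 characters: "e"
Remaining characters: "ldndlb"
Concatenate remaining + first: "ldndlb" + "e" = "ldndlbe"

ldndlbe


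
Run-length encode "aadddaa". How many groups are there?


Input: aadddaa
Scanning for consecutive runs:
  Group 1: 'a' x 2 (positions 0-1)
  Group 2: 'd' x 3 (positions 2-4)
  Group 3: 'a' x 2 (positions 5-6)
Total groups: 3

3


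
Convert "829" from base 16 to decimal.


Input: "829" in base 16
Positional expansion:
  Digit '8' (value 8) x 16^2 = 2048
  Digit '2' (value 2) x 16^1 = 32
  Digit '9' (value 9) x 16^0 = 9
Sum = 2089

2089


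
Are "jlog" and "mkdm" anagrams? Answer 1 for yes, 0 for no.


Strings: "jlog", "mkdm"
Sorted first:  gjlo
Sorted second: dkmm
Differ at position 0: 'g' vs 'd' => not anagrams

0


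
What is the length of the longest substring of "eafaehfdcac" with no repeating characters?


Input: "eafaehfdcac"
Sliding window (track last position of each char):
  Position 0 ('e'): window [0,0] length 1 -- new best
  Position 1 ('a'): window [0,1] length 2 -- new best
  Position 2 ('f'): window [0,2] length 3 -- new best
  Position 3 ('a'): repeat (last at 1), move window start to 2
  Position 3 ('a'): window [2,3] length 2
  Position 4 ('e'): window [2,4] length 3
  Position 5 ('h'): window [2,5] length 4 -- new best
  Position 6 ('f'): repeat (last at 2), move window start to 3
  Position 6 ('f'): window [3,6] length 4
  Position 7 ('d'): window [3,7] length 5 -- new best
  Position 8 ('c'): window [3,8] length 6 -- new best
  Position 9 ('a'): repeat (last at 3), move window start to 4
  Position 9 ('a'): window [4,9] length 6
  Position 10 ('c'): repeat (last at 8), move window start to 9
  Position 10 ('c'): window [9,10] length 2
Longest substring with no repeats: "aehfdc" with length 6

6


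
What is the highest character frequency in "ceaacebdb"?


Input: ceaacebdb
Character counts:
  'a': 2
  'b': 2
  'c': 2
  'd': 1
  'e': 2
Maximum frequency: 2

2


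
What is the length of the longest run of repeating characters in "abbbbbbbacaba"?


Input: "abbbbbbbacaba"
Scanning for longest run:
  Position 1 ('b'): new char, reset run to 1
  Position 2 ('b'): continues run of 'b', length=2
  Position 3 ('b'): continues run of 'b', length=3
  Position 4 ('b'): continues run of 'b', length=4
  Position 5 ('b'): continues run of 'b', length=5
  Position 6 ('b'): continues run of 'b', length=6
  Position 7 ('b'): continues run of 'b', length=7
  Position 8 ('a'): new char, reset run to 1
  Position 9 ('c'): new char, reset run to 1
  Position 10 ('a'): new char, reset run to 1
  Position 11 ('b'): new char, reset run to 1
  Position 12 ('a'): new char, reset run to 1
Longest run: 'b' with length 7

7


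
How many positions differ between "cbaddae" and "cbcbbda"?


Comparing "cbaddae" and "cbcbbda" position by position:
  Position 0: 'c' vs 'c' => same
  Position 1: 'b' vs 'b' => same
  Position 2: 'a' vs 'c' => DIFFER
  Position 3: 'd' vs 'b' => DIFFER
  Position 4: 'd' vs 'b' => DIFFER
  Position 5: 'a' vs 'd' => DIFFER
  Position 6: 'e' vs 'a' => DIFFER
Positions that differ: 5

5
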